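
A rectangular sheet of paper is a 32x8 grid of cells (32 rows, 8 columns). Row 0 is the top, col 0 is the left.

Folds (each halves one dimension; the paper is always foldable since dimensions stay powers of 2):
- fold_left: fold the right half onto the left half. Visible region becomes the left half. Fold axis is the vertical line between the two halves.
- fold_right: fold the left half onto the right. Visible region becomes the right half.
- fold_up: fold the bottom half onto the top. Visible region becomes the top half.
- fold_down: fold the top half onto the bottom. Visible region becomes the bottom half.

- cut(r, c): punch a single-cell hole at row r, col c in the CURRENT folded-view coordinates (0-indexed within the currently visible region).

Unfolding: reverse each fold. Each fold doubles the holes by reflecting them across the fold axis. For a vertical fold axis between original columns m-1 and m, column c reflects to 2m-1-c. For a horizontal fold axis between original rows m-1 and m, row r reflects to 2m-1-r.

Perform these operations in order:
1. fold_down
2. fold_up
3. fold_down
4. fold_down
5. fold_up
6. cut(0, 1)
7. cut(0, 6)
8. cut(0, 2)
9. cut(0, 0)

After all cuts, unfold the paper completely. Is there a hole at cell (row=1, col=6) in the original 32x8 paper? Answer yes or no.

Answer: yes

Derivation:
Op 1 fold_down: fold axis h@16; visible region now rows[16,32) x cols[0,8) = 16x8
Op 2 fold_up: fold axis h@24; visible region now rows[16,24) x cols[0,8) = 8x8
Op 3 fold_down: fold axis h@20; visible region now rows[20,24) x cols[0,8) = 4x8
Op 4 fold_down: fold axis h@22; visible region now rows[22,24) x cols[0,8) = 2x8
Op 5 fold_up: fold axis h@23; visible region now rows[22,23) x cols[0,8) = 1x8
Op 6 cut(0, 1): punch at orig (22,1); cuts so far [(22, 1)]; region rows[22,23) x cols[0,8) = 1x8
Op 7 cut(0, 6): punch at orig (22,6); cuts so far [(22, 1), (22, 6)]; region rows[22,23) x cols[0,8) = 1x8
Op 8 cut(0, 2): punch at orig (22,2); cuts so far [(22, 1), (22, 2), (22, 6)]; region rows[22,23) x cols[0,8) = 1x8
Op 9 cut(0, 0): punch at orig (22,0); cuts so far [(22, 0), (22, 1), (22, 2), (22, 6)]; region rows[22,23) x cols[0,8) = 1x8
Unfold 1 (reflect across h@23): 8 holes -> [(22, 0), (22, 1), (22, 2), (22, 6), (23, 0), (23, 1), (23, 2), (23, 6)]
Unfold 2 (reflect across h@22): 16 holes -> [(20, 0), (20, 1), (20, 2), (20, 6), (21, 0), (21, 1), (21, 2), (21, 6), (22, 0), (22, 1), (22, 2), (22, 6), (23, 0), (23, 1), (23, 2), (23, 6)]
Unfold 3 (reflect across h@20): 32 holes -> [(16, 0), (16, 1), (16, 2), (16, 6), (17, 0), (17, 1), (17, 2), (17, 6), (18, 0), (18, 1), (18, 2), (18, 6), (19, 0), (19, 1), (19, 2), (19, 6), (20, 0), (20, 1), (20, 2), (20, 6), (21, 0), (21, 1), (21, 2), (21, 6), (22, 0), (22, 1), (22, 2), (22, 6), (23, 0), (23, 1), (23, 2), (23, 6)]
Unfold 4 (reflect across h@24): 64 holes -> [(16, 0), (16, 1), (16, 2), (16, 6), (17, 0), (17, 1), (17, 2), (17, 6), (18, 0), (18, 1), (18, 2), (18, 6), (19, 0), (19, 1), (19, 2), (19, 6), (20, 0), (20, 1), (20, 2), (20, 6), (21, 0), (21, 1), (21, 2), (21, 6), (22, 0), (22, 1), (22, 2), (22, 6), (23, 0), (23, 1), (23, 2), (23, 6), (24, 0), (24, 1), (24, 2), (24, 6), (25, 0), (25, 1), (25, 2), (25, 6), (26, 0), (26, 1), (26, 2), (26, 6), (27, 0), (27, 1), (27, 2), (27, 6), (28, 0), (28, 1), (28, 2), (28, 6), (29, 0), (29, 1), (29, 2), (29, 6), (30, 0), (30, 1), (30, 2), (30, 6), (31, 0), (31, 1), (31, 2), (31, 6)]
Unfold 5 (reflect across h@16): 128 holes -> [(0, 0), (0, 1), (0, 2), (0, 6), (1, 0), (1, 1), (1, 2), (1, 6), (2, 0), (2, 1), (2, 2), (2, 6), (3, 0), (3, 1), (3, 2), (3, 6), (4, 0), (4, 1), (4, 2), (4, 6), (5, 0), (5, 1), (5, 2), (5, 6), (6, 0), (6, 1), (6, 2), (6, 6), (7, 0), (7, 1), (7, 2), (7, 6), (8, 0), (8, 1), (8, 2), (8, 6), (9, 0), (9, 1), (9, 2), (9, 6), (10, 0), (10, 1), (10, 2), (10, 6), (11, 0), (11, 1), (11, 2), (11, 6), (12, 0), (12, 1), (12, 2), (12, 6), (13, 0), (13, 1), (13, 2), (13, 6), (14, 0), (14, 1), (14, 2), (14, 6), (15, 0), (15, 1), (15, 2), (15, 6), (16, 0), (16, 1), (16, 2), (16, 6), (17, 0), (17, 1), (17, 2), (17, 6), (18, 0), (18, 1), (18, 2), (18, 6), (19, 0), (19, 1), (19, 2), (19, 6), (20, 0), (20, 1), (20, 2), (20, 6), (21, 0), (21, 1), (21, 2), (21, 6), (22, 0), (22, 1), (22, 2), (22, 6), (23, 0), (23, 1), (23, 2), (23, 6), (24, 0), (24, 1), (24, 2), (24, 6), (25, 0), (25, 1), (25, 2), (25, 6), (26, 0), (26, 1), (26, 2), (26, 6), (27, 0), (27, 1), (27, 2), (27, 6), (28, 0), (28, 1), (28, 2), (28, 6), (29, 0), (29, 1), (29, 2), (29, 6), (30, 0), (30, 1), (30, 2), (30, 6), (31, 0), (31, 1), (31, 2), (31, 6)]
Holes: [(0, 0), (0, 1), (0, 2), (0, 6), (1, 0), (1, 1), (1, 2), (1, 6), (2, 0), (2, 1), (2, 2), (2, 6), (3, 0), (3, 1), (3, 2), (3, 6), (4, 0), (4, 1), (4, 2), (4, 6), (5, 0), (5, 1), (5, 2), (5, 6), (6, 0), (6, 1), (6, 2), (6, 6), (7, 0), (7, 1), (7, 2), (7, 6), (8, 0), (8, 1), (8, 2), (8, 6), (9, 0), (9, 1), (9, 2), (9, 6), (10, 0), (10, 1), (10, 2), (10, 6), (11, 0), (11, 1), (11, 2), (11, 6), (12, 0), (12, 1), (12, 2), (12, 6), (13, 0), (13, 1), (13, 2), (13, 6), (14, 0), (14, 1), (14, 2), (14, 6), (15, 0), (15, 1), (15, 2), (15, 6), (16, 0), (16, 1), (16, 2), (16, 6), (17, 0), (17, 1), (17, 2), (17, 6), (18, 0), (18, 1), (18, 2), (18, 6), (19, 0), (19, 1), (19, 2), (19, 6), (20, 0), (20, 1), (20, 2), (20, 6), (21, 0), (21, 1), (21, 2), (21, 6), (22, 0), (22, 1), (22, 2), (22, 6), (23, 0), (23, 1), (23, 2), (23, 6), (24, 0), (24, 1), (24, 2), (24, 6), (25, 0), (25, 1), (25, 2), (25, 6), (26, 0), (26, 1), (26, 2), (26, 6), (27, 0), (27, 1), (27, 2), (27, 6), (28, 0), (28, 1), (28, 2), (28, 6), (29, 0), (29, 1), (29, 2), (29, 6), (30, 0), (30, 1), (30, 2), (30, 6), (31, 0), (31, 1), (31, 2), (31, 6)]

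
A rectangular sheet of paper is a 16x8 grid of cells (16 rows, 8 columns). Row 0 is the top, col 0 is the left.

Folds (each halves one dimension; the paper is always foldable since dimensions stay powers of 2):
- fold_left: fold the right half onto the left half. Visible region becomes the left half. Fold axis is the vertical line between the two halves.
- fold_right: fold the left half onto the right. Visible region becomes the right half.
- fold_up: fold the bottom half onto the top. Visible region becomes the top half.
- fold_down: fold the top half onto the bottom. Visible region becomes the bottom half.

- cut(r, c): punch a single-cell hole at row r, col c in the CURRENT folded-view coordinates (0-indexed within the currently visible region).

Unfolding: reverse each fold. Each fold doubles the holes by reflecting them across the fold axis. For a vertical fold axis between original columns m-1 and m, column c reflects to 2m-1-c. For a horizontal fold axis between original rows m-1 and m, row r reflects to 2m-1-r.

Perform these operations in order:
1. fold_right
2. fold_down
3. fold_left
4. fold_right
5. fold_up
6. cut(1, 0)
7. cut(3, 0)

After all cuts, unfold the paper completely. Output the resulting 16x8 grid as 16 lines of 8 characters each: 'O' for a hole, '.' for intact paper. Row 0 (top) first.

Op 1 fold_right: fold axis v@4; visible region now rows[0,16) x cols[4,8) = 16x4
Op 2 fold_down: fold axis h@8; visible region now rows[8,16) x cols[4,8) = 8x4
Op 3 fold_left: fold axis v@6; visible region now rows[8,16) x cols[4,6) = 8x2
Op 4 fold_right: fold axis v@5; visible region now rows[8,16) x cols[5,6) = 8x1
Op 5 fold_up: fold axis h@12; visible region now rows[8,12) x cols[5,6) = 4x1
Op 6 cut(1, 0): punch at orig (9,5); cuts so far [(9, 5)]; region rows[8,12) x cols[5,6) = 4x1
Op 7 cut(3, 0): punch at orig (11,5); cuts so far [(9, 5), (11, 5)]; region rows[8,12) x cols[5,6) = 4x1
Unfold 1 (reflect across h@12): 4 holes -> [(9, 5), (11, 5), (12, 5), (14, 5)]
Unfold 2 (reflect across v@5): 8 holes -> [(9, 4), (9, 5), (11, 4), (11, 5), (12, 4), (12, 5), (14, 4), (14, 5)]
Unfold 3 (reflect across v@6): 16 holes -> [(9, 4), (9, 5), (9, 6), (9, 7), (11, 4), (11, 5), (11, 6), (11, 7), (12, 4), (12, 5), (12, 6), (12, 7), (14, 4), (14, 5), (14, 6), (14, 7)]
Unfold 4 (reflect across h@8): 32 holes -> [(1, 4), (1, 5), (1, 6), (1, 7), (3, 4), (3, 5), (3, 6), (3, 7), (4, 4), (4, 5), (4, 6), (4, 7), (6, 4), (6, 5), (6, 6), (6, 7), (9, 4), (9, 5), (9, 6), (9, 7), (11, 4), (11, 5), (11, 6), (11, 7), (12, 4), (12, 5), (12, 6), (12, 7), (14, 4), (14, 5), (14, 6), (14, 7)]
Unfold 5 (reflect across v@4): 64 holes -> [(1, 0), (1, 1), (1, 2), (1, 3), (1, 4), (1, 5), (1, 6), (1, 7), (3, 0), (3, 1), (3, 2), (3, 3), (3, 4), (3, 5), (3, 6), (3, 7), (4, 0), (4, 1), (4, 2), (4, 3), (4, 4), (4, 5), (4, 6), (4, 7), (6, 0), (6, 1), (6, 2), (6, 3), (6, 4), (6, 5), (6, 6), (6, 7), (9, 0), (9, 1), (9, 2), (9, 3), (9, 4), (9, 5), (9, 6), (9, 7), (11, 0), (11, 1), (11, 2), (11, 3), (11, 4), (11, 5), (11, 6), (11, 7), (12, 0), (12, 1), (12, 2), (12, 3), (12, 4), (12, 5), (12, 6), (12, 7), (14, 0), (14, 1), (14, 2), (14, 3), (14, 4), (14, 5), (14, 6), (14, 7)]

Answer: ........
OOOOOOOO
........
OOOOOOOO
OOOOOOOO
........
OOOOOOOO
........
........
OOOOOOOO
........
OOOOOOOO
OOOOOOOO
........
OOOOOOOO
........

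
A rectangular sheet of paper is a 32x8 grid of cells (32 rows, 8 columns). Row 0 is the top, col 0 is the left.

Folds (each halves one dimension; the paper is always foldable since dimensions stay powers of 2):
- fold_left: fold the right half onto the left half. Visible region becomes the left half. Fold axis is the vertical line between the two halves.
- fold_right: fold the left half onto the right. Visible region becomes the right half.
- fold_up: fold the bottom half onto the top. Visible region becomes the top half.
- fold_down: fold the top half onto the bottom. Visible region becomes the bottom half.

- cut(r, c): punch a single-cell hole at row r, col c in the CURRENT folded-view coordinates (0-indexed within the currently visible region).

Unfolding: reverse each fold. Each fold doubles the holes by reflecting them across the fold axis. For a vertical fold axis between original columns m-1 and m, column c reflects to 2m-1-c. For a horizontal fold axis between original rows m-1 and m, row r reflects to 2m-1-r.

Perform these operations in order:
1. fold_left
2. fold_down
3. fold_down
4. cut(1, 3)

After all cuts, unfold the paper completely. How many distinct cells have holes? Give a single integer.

Answer: 8

Derivation:
Op 1 fold_left: fold axis v@4; visible region now rows[0,32) x cols[0,4) = 32x4
Op 2 fold_down: fold axis h@16; visible region now rows[16,32) x cols[0,4) = 16x4
Op 3 fold_down: fold axis h@24; visible region now rows[24,32) x cols[0,4) = 8x4
Op 4 cut(1, 3): punch at orig (25,3); cuts so far [(25, 3)]; region rows[24,32) x cols[0,4) = 8x4
Unfold 1 (reflect across h@24): 2 holes -> [(22, 3), (25, 3)]
Unfold 2 (reflect across h@16): 4 holes -> [(6, 3), (9, 3), (22, 3), (25, 3)]
Unfold 3 (reflect across v@4): 8 holes -> [(6, 3), (6, 4), (9, 3), (9, 4), (22, 3), (22, 4), (25, 3), (25, 4)]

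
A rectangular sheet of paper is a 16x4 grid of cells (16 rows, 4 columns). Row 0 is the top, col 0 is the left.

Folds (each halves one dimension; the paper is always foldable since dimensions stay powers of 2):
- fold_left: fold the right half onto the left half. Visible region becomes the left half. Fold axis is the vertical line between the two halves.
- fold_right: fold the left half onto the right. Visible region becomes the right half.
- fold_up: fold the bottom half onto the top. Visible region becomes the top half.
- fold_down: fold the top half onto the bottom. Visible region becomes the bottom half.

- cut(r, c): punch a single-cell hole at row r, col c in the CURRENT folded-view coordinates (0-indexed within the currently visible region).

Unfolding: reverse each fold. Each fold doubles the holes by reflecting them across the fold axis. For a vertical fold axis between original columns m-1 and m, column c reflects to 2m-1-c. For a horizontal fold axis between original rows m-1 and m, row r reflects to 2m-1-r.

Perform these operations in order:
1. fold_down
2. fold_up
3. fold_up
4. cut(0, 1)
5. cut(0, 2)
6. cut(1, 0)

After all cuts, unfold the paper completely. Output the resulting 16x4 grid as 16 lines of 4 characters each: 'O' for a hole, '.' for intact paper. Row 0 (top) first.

Answer: .OO.
O...
O...
.OO.
.OO.
O...
O...
.OO.
.OO.
O...
O...
.OO.
.OO.
O...
O...
.OO.

Derivation:
Op 1 fold_down: fold axis h@8; visible region now rows[8,16) x cols[0,4) = 8x4
Op 2 fold_up: fold axis h@12; visible region now rows[8,12) x cols[0,4) = 4x4
Op 3 fold_up: fold axis h@10; visible region now rows[8,10) x cols[0,4) = 2x4
Op 4 cut(0, 1): punch at orig (8,1); cuts so far [(8, 1)]; region rows[8,10) x cols[0,4) = 2x4
Op 5 cut(0, 2): punch at orig (8,2); cuts so far [(8, 1), (8, 2)]; region rows[8,10) x cols[0,4) = 2x4
Op 6 cut(1, 0): punch at orig (9,0); cuts so far [(8, 1), (8, 2), (9, 0)]; region rows[8,10) x cols[0,4) = 2x4
Unfold 1 (reflect across h@10): 6 holes -> [(8, 1), (8, 2), (9, 0), (10, 0), (11, 1), (11, 2)]
Unfold 2 (reflect across h@12): 12 holes -> [(8, 1), (8, 2), (9, 0), (10, 0), (11, 1), (11, 2), (12, 1), (12, 2), (13, 0), (14, 0), (15, 1), (15, 2)]
Unfold 3 (reflect across h@8): 24 holes -> [(0, 1), (0, 2), (1, 0), (2, 0), (3, 1), (3, 2), (4, 1), (4, 2), (5, 0), (6, 0), (7, 1), (7, 2), (8, 1), (8, 2), (9, 0), (10, 0), (11, 1), (11, 2), (12, 1), (12, 2), (13, 0), (14, 0), (15, 1), (15, 2)]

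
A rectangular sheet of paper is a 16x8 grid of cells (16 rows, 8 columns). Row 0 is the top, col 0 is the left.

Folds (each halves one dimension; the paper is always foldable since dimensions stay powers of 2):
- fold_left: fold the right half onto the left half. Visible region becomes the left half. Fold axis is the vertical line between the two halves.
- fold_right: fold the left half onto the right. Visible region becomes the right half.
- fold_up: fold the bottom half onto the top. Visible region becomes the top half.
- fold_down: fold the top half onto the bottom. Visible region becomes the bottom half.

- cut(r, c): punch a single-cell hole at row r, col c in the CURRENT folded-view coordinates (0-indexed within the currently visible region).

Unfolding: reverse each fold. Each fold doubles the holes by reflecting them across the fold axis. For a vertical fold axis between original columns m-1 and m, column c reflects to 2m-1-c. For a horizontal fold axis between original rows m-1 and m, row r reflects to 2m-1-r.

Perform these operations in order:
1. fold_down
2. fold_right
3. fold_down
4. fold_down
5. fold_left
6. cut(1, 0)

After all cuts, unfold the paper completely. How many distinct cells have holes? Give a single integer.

Op 1 fold_down: fold axis h@8; visible region now rows[8,16) x cols[0,8) = 8x8
Op 2 fold_right: fold axis v@4; visible region now rows[8,16) x cols[4,8) = 8x4
Op 3 fold_down: fold axis h@12; visible region now rows[12,16) x cols[4,8) = 4x4
Op 4 fold_down: fold axis h@14; visible region now rows[14,16) x cols[4,8) = 2x4
Op 5 fold_left: fold axis v@6; visible region now rows[14,16) x cols[4,6) = 2x2
Op 6 cut(1, 0): punch at orig (15,4); cuts so far [(15, 4)]; region rows[14,16) x cols[4,6) = 2x2
Unfold 1 (reflect across v@6): 2 holes -> [(15, 4), (15, 7)]
Unfold 2 (reflect across h@14): 4 holes -> [(12, 4), (12, 7), (15, 4), (15, 7)]
Unfold 3 (reflect across h@12): 8 holes -> [(8, 4), (8, 7), (11, 4), (11, 7), (12, 4), (12, 7), (15, 4), (15, 7)]
Unfold 4 (reflect across v@4): 16 holes -> [(8, 0), (8, 3), (8, 4), (8, 7), (11, 0), (11, 3), (11, 4), (11, 7), (12, 0), (12, 3), (12, 4), (12, 7), (15, 0), (15, 3), (15, 4), (15, 7)]
Unfold 5 (reflect across h@8): 32 holes -> [(0, 0), (0, 3), (0, 4), (0, 7), (3, 0), (3, 3), (3, 4), (3, 7), (4, 0), (4, 3), (4, 4), (4, 7), (7, 0), (7, 3), (7, 4), (7, 7), (8, 0), (8, 3), (8, 4), (8, 7), (11, 0), (11, 3), (11, 4), (11, 7), (12, 0), (12, 3), (12, 4), (12, 7), (15, 0), (15, 3), (15, 4), (15, 7)]

Answer: 32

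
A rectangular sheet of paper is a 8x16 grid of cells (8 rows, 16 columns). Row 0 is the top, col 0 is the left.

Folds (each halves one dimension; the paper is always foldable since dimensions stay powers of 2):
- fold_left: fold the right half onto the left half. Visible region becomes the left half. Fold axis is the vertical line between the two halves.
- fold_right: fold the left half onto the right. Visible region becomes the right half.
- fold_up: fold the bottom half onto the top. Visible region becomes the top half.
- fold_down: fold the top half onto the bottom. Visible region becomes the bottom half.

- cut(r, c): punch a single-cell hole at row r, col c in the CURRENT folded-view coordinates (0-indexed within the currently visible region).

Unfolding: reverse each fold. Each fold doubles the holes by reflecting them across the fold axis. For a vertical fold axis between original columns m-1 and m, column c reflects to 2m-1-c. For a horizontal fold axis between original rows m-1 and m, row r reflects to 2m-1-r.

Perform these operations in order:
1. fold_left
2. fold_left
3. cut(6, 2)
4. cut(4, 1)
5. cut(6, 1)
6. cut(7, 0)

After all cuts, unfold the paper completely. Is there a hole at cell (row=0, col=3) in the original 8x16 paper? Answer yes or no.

Answer: no

Derivation:
Op 1 fold_left: fold axis v@8; visible region now rows[0,8) x cols[0,8) = 8x8
Op 2 fold_left: fold axis v@4; visible region now rows[0,8) x cols[0,4) = 8x4
Op 3 cut(6, 2): punch at orig (6,2); cuts so far [(6, 2)]; region rows[0,8) x cols[0,4) = 8x4
Op 4 cut(4, 1): punch at orig (4,1); cuts so far [(4, 1), (6, 2)]; region rows[0,8) x cols[0,4) = 8x4
Op 5 cut(6, 1): punch at orig (6,1); cuts so far [(4, 1), (6, 1), (6, 2)]; region rows[0,8) x cols[0,4) = 8x4
Op 6 cut(7, 0): punch at orig (7,0); cuts so far [(4, 1), (6, 1), (6, 2), (7, 0)]; region rows[0,8) x cols[0,4) = 8x4
Unfold 1 (reflect across v@4): 8 holes -> [(4, 1), (4, 6), (6, 1), (6, 2), (6, 5), (6, 6), (7, 0), (7, 7)]
Unfold 2 (reflect across v@8): 16 holes -> [(4, 1), (4, 6), (4, 9), (4, 14), (6, 1), (6, 2), (6, 5), (6, 6), (6, 9), (6, 10), (6, 13), (6, 14), (7, 0), (7, 7), (7, 8), (7, 15)]
Holes: [(4, 1), (4, 6), (4, 9), (4, 14), (6, 1), (6, 2), (6, 5), (6, 6), (6, 9), (6, 10), (6, 13), (6, 14), (7, 0), (7, 7), (7, 8), (7, 15)]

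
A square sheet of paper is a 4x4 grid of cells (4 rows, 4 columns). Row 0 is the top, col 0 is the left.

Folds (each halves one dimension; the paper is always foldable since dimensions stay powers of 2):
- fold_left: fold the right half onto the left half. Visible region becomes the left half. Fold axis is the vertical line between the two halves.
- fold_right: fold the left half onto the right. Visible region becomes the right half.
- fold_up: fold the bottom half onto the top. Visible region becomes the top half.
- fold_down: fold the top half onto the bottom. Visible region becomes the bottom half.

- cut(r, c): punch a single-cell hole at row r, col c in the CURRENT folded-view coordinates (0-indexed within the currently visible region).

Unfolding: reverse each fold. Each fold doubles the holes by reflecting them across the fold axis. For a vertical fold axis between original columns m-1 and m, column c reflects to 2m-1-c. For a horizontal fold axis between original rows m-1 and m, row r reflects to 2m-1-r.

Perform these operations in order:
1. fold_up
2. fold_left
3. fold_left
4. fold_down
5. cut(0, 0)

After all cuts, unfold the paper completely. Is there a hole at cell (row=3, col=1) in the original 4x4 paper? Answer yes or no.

Op 1 fold_up: fold axis h@2; visible region now rows[0,2) x cols[0,4) = 2x4
Op 2 fold_left: fold axis v@2; visible region now rows[0,2) x cols[0,2) = 2x2
Op 3 fold_left: fold axis v@1; visible region now rows[0,2) x cols[0,1) = 2x1
Op 4 fold_down: fold axis h@1; visible region now rows[1,2) x cols[0,1) = 1x1
Op 5 cut(0, 0): punch at orig (1,0); cuts so far [(1, 0)]; region rows[1,2) x cols[0,1) = 1x1
Unfold 1 (reflect across h@1): 2 holes -> [(0, 0), (1, 0)]
Unfold 2 (reflect across v@1): 4 holes -> [(0, 0), (0, 1), (1, 0), (1, 1)]
Unfold 3 (reflect across v@2): 8 holes -> [(0, 0), (0, 1), (0, 2), (0, 3), (1, 0), (1, 1), (1, 2), (1, 3)]
Unfold 4 (reflect across h@2): 16 holes -> [(0, 0), (0, 1), (0, 2), (0, 3), (1, 0), (1, 1), (1, 2), (1, 3), (2, 0), (2, 1), (2, 2), (2, 3), (3, 0), (3, 1), (3, 2), (3, 3)]
Holes: [(0, 0), (0, 1), (0, 2), (0, 3), (1, 0), (1, 1), (1, 2), (1, 3), (2, 0), (2, 1), (2, 2), (2, 3), (3, 0), (3, 1), (3, 2), (3, 3)]

Answer: yes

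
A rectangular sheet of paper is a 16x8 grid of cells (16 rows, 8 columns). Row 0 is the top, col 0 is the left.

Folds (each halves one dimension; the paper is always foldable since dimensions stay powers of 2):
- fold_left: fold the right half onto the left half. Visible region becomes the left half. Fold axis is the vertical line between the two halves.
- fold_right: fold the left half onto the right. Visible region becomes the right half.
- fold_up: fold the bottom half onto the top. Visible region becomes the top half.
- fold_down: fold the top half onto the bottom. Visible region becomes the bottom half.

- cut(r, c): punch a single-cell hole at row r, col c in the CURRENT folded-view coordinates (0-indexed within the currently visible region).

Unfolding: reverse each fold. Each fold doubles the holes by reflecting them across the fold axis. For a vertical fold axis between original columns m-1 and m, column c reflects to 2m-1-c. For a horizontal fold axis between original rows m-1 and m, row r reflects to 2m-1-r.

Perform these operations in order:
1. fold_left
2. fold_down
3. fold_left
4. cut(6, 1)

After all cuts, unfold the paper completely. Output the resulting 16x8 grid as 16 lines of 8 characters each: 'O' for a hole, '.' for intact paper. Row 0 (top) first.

Answer: ........
.OO..OO.
........
........
........
........
........
........
........
........
........
........
........
........
.OO..OO.
........

Derivation:
Op 1 fold_left: fold axis v@4; visible region now rows[0,16) x cols[0,4) = 16x4
Op 2 fold_down: fold axis h@8; visible region now rows[8,16) x cols[0,4) = 8x4
Op 3 fold_left: fold axis v@2; visible region now rows[8,16) x cols[0,2) = 8x2
Op 4 cut(6, 1): punch at orig (14,1); cuts so far [(14, 1)]; region rows[8,16) x cols[0,2) = 8x2
Unfold 1 (reflect across v@2): 2 holes -> [(14, 1), (14, 2)]
Unfold 2 (reflect across h@8): 4 holes -> [(1, 1), (1, 2), (14, 1), (14, 2)]
Unfold 3 (reflect across v@4): 8 holes -> [(1, 1), (1, 2), (1, 5), (1, 6), (14, 1), (14, 2), (14, 5), (14, 6)]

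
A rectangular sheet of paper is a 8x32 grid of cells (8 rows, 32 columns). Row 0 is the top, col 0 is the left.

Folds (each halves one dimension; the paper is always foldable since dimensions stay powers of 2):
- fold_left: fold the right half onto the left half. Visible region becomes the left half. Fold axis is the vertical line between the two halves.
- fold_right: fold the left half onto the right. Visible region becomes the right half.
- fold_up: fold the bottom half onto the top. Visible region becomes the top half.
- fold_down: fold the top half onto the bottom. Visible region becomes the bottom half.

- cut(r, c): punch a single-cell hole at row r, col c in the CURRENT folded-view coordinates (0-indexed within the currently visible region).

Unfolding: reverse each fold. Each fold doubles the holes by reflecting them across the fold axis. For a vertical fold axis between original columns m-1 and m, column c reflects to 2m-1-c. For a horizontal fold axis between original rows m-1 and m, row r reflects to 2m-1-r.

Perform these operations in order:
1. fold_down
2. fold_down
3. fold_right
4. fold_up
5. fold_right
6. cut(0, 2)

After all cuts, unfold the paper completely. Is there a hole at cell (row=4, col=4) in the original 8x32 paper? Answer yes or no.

Op 1 fold_down: fold axis h@4; visible region now rows[4,8) x cols[0,32) = 4x32
Op 2 fold_down: fold axis h@6; visible region now rows[6,8) x cols[0,32) = 2x32
Op 3 fold_right: fold axis v@16; visible region now rows[6,8) x cols[16,32) = 2x16
Op 4 fold_up: fold axis h@7; visible region now rows[6,7) x cols[16,32) = 1x16
Op 5 fold_right: fold axis v@24; visible region now rows[6,7) x cols[24,32) = 1x8
Op 6 cut(0, 2): punch at orig (6,26); cuts so far [(6, 26)]; region rows[6,7) x cols[24,32) = 1x8
Unfold 1 (reflect across v@24): 2 holes -> [(6, 21), (6, 26)]
Unfold 2 (reflect across h@7): 4 holes -> [(6, 21), (6, 26), (7, 21), (7, 26)]
Unfold 3 (reflect across v@16): 8 holes -> [(6, 5), (6, 10), (6, 21), (6, 26), (7, 5), (7, 10), (7, 21), (7, 26)]
Unfold 4 (reflect across h@6): 16 holes -> [(4, 5), (4, 10), (4, 21), (4, 26), (5, 5), (5, 10), (5, 21), (5, 26), (6, 5), (6, 10), (6, 21), (6, 26), (7, 5), (7, 10), (7, 21), (7, 26)]
Unfold 5 (reflect across h@4): 32 holes -> [(0, 5), (0, 10), (0, 21), (0, 26), (1, 5), (1, 10), (1, 21), (1, 26), (2, 5), (2, 10), (2, 21), (2, 26), (3, 5), (3, 10), (3, 21), (3, 26), (4, 5), (4, 10), (4, 21), (4, 26), (5, 5), (5, 10), (5, 21), (5, 26), (6, 5), (6, 10), (6, 21), (6, 26), (7, 5), (7, 10), (7, 21), (7, 26)]
Holes: [(0, 5), (0, 10), (0, 21), (0, 26), (1, 5), (1, 10), (1, 21), (1, 26), (2, 5), (2, 10), (2, 21), (2, 26), (3, 5), (3, 10), (3, 21), (3, 26), (4, 5), (4, 10), (4, 21), (4, 26), (5, 5), (5, 10), (5, 21), (5, 26), (6, 5), (6, 10), (6, 21), (6, 26), (7, 5), (7, 10), (7, 21), (7, 26)]

Answer: no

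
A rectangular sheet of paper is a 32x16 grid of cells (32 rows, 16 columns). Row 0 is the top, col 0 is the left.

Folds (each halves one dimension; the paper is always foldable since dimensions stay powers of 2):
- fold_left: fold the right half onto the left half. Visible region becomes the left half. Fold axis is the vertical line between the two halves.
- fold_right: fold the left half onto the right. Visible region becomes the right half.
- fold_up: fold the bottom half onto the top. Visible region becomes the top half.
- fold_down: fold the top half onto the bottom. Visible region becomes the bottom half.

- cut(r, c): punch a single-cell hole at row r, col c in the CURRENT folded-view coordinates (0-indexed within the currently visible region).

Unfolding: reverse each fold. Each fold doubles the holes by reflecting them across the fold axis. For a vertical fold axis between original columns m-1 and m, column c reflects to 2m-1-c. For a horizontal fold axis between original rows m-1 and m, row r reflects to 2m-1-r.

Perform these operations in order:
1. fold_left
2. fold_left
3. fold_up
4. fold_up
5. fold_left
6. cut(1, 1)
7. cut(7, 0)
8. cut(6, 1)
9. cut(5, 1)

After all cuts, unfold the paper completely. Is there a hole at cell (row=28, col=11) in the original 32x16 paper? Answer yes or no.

Op 1 fold_left: fold axis v@8; visible region now rows[0,32) x cols[0,8) = 32x8
Op 2 fold_left: fold axis v@4; visible region now rows[0,32) x cols[0,4) = 32x4
Op 3 fold_up: fold axis h@16; visible region now rows[0,16) x cols[0,4) = 16x4
Op 4 fold_up: fold axis h@8; visible region now rows[0,8) x cols[0,4) = 8x4
Op 5 fold_left: fold axis v@2; visible region now rows[0,8) x cols[0,2) = 8x2
Op 6 cut(1, 1): punch at orig (1,1); cuts so far [(1, 1)]; region rows[0,8) x cols[0,2) = 8x2
Op 7 cut(7, 0): punch at orig (7,0); cuts so far [(1, 1), (7, 0)]; region rows[0,8) x cols[0,2) = 8x2
Op 8 cut(6, 1): punch at orig (6,1); cuts so far [(1, 1), (6, 1), (7, 0)]; region rows[0,8) x cols[0,2) = 8x2
Op 9 cut(5, 1): punch at orig (5,1); cuts so far [(1, 1), (5, 1), (6, 1), (7, 0)]; region rows[0,8) x cols[0,2) = 8x2
Unfold 1 (reflect across v@2): 8 holes -> [(1, 1), (1, 2), (5, 1), (5, 2), (6, 1), (6, 2), (7, 0), (7, 3)]
Unfold 2 (reflect across h@8): 16 holes -> [(1, 1), (1, 2), (5, 1), (5, 2), (6, 1), (6, 2), (7, 0), (7, 3), (8, 0), (8, 3), (9, 1), (9, 2), (10, 1), (10, 2), (14, 1), (14, 2)]
Unfold 3 (reflect across h@16): 32 holes -> [(1, 1), (1, 2), (5, 1), (5, 2), (6, 1), (6, 2), (7, 0), (7, 3), (8, 0), (8, 3), (9, 1), (9, 2), (10, 1), (10, 2), (14, 1), (14, 2), (17, 1), (17, 2), (21, 1), (21, 2), (22, 1), (22, 2), (23, 0), (23, 3), (24, 0), (24, 3), (25, 1), (25, 2), (26, 1), (26, 2), (30, 1), (30, 2)]
Unfold 4 (reflect across v@4): 64 holes -> [(1, 1), (1, 2), (1, 5), (1, 6), (5, 1), (5, 2), (5, 5), (5, 6), (6, 1), (6, 2), (6, 5), (6, 6), (7, 0), (7, 3), (7, 4), (7, 7), (8, 0), (8, 3), (8, 4), (8, 7), (9, 1), (9, 2), (9, 5), (9, 6), (10, 1), (10, 2), (10, 5), (10, 6), (14, 1), (14, 2), (14, 5), (14, 6), (17, 1), (17, 2), (17, 5), (17, 6), (21, 1), (21, 2), (21, 5), (21, 6), (22, 1), (22, 2), (22, 5), (22, 6), (23, 0), (23, 3), (23, 4), (23, 7), (24, 0), (24, 3), (24, 4), (24, 7), (25, 1), (25, 2), (25, 5), (25, 6), (26, 1), (26, 2), (26, 5), (26, 6), (30, 1), (30, 2), (30, 5), (30, 6)]
Unfold 5 (reflect across v@8): 128 holes -> [(1, 1), (1, 2), (1, 5), (1, 6), (1, 9), (1, 10), (1, 13), (1, 14), (5, 1), (5, 2), (5, 5), (5, 6), (5, 9), (5, 10), (5, 13), (5, 14), (6, 1), (6, 2), (6, 5), (6, 6), (6, 9), (6, 10), (6, 13), (6, 14), (7, 0), (7, 3), (7, 4), (7, 7), (7, 8), (7, 11), (7, 12), (7, 15), (8, 0), (8, 3), (8, 4), (8, 7), (8, 8), (8, 11), (8, 12), (8, 15), (9, 1), (9, 2), (9, 5), (9, 6), (9, 9), (9, 10), (9, 13), (9, 14), (10, 1), (10, 2), (10, 5), (10, 6), (10, 9), (10, 10), (10, 13), (10, 14), (14, 1), (14, 2), (14, 5), (14, 6), (14, 9), (14, 10), (14, 13), (14, 14), (17, 1), (17, 2), (17, 5), (17, 6), (17, 9), (17, 10), (17, 13), (17, 14), (21, 1), (21, 2), (21, 5), (21, 6), (21, 9), (21, 10), (21, 13), (21, 14), (22, 1), (22, 2), (22, 5), (22, 6), (22, 9), (22, 10), (22, 13), (22, 14), (23, 0), (23, 3), (23, 4), (23, 7), (23, 8), (23, 11), (23, 12), (23, 15), (24, 0), (24, 3), (24, 4), (24, 7), (24, 8), (24, 11), (24, 12), (24, 15), (25, 1), (25, 2), (25, 5), (25, 6), (25, 9), (25, 10), (25, 13), (25, 14), (26, 1), (26, 2), (26, 5), (26, 6), (26, 9), (26, 10), (26, 13), (26, 14), (30, 1), (30, 2), (30, 5), (30, 6), (30, 9), (30, 10), (30, 13), (30, 14)]
Holes: [(1, 1), (1, 2), (1, 5), (1, 6), (1, 9), (1, 10), (1, 13), (1, 14), (5, 1), (5, 2), (5, 5), (5, 6), (5, 9), (5, 10), (5, 13), (5, 14), (6, 1), (6, 2), (6, 5), (6, 6), (6, 9), (6, 10), (6, 13), (6, 14), (7, 0), (7, 3), (7, 4), (7, 7), (7, 8), (7, 11), (7, 12), (7, 15), (8, 0), (8, 3), (8, 4), (8, 7), (8, 8), (8, 11), (8, 12), (8, 15), (9, 1), (9, 2), (9, 5), (9, 6), (9, 9), (9, 10), (9, 13), (9, 14), (10, 1), (10, 2), (10, 5), (10, 6), (10, 9), (10, 10), (10, 13), (10, 14), (14, 1), (14, 2), (14, 5), (14, 6), (14, 9), (14, 10), (14, 13), (14, 14), (17, 1), (17, 2), (17, 5), (17, 6), (17, 9), (17, 10), (17, 13), (17, 14), (21, 1), (21, 2), (21, 5), (21, 6), (21, 9), (21, 10), (21, 13), (21, 14), (22, 1), (22, 2), (22, 5), (22, 6), (22, 9), (22, 10), (22, 13), (22, 14), (23, 0), (23, 3), (23, 4), (23, 7), (23, 8), (23, 11), (23, 12), (23, 15), (24, 0), (24, 3), (24, 4), (24, 7), (24, 8), (24, 11), (24, 12), (24, 15), (25, 1), (25, 2), (25, 5), (25, 6), (25, 9), (25, 10), (25, 13), (25, 14), (26, 1), (26, 2), (26, 5), (26, 6), (26, 9), (26, 10), (26, 13), (26, 14), (30, 1), (30, 2), (30, 5), (30, 6), (30, 9), (30, 10), (30, 13), (30, 14)]

Answer: no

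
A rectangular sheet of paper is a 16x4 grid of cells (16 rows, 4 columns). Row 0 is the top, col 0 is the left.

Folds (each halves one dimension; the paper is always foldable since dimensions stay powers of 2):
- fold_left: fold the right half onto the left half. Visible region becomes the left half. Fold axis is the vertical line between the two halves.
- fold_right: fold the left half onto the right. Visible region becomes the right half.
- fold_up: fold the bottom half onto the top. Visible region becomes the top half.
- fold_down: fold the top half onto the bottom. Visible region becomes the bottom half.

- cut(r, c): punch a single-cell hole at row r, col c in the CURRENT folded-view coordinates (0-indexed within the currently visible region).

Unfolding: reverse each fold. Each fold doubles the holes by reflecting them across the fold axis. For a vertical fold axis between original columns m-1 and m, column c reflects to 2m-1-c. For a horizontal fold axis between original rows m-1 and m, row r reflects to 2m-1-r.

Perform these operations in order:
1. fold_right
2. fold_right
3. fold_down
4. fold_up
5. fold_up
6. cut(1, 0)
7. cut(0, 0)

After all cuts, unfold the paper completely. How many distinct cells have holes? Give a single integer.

Op 1 fold_right: fold axis v@2; visible region now rows[0,16) x cols[2,4) = 16x2
Op 2 fold_right: fold axis v@3; visible region now rows[0,16) x cols[3,4) = 16x1
Op 3 fold_down: fold axis h@8; visible region now rows[8,16) x cols[3,4) = 8x1
Op 4 fold_up: fold axis h@12; visible region now rows[8,12) x cols[3,4) = 4x1
Op 5 fold_up: fold axis h@10; visible region now rows[8,10) x cols[3,4) = 2x1
Op 6 cut(1, 0): punch at orig (9,3); cuts so far [(9, 3)]; region rows[8,10) x cols[3,4) = 2x1
Op 7 cut(0, 0): punch at orig (8,3); cuts so far [(8, 3), (9, 3)]; region rows[8,10) x cols[3,4) = 2x1
Unfold 1 (reflect across h@10): 4 holes -> [(8, 3), (9, 3), (10, 3), (11, 3)]
Unfold 2 (reflect across h@12): 8 holes -> [(8, 3), (9, 3), (10, 3), (11, 3), (12, 3), (13, 3), (14, 3), (15, 3)]
Unfold 3 (reflect across h@8): 16 holes -> [(0, 3), (1, 3), (2, 3), (3, 3), (4, 3), (5, 3), (6, 3), (7, 3), (8, 3), (9, 3), (10, 3), (11, 3), (12, 3), (13, 3), (14, 3), (15, 3)]
Unfold 4 (reflect across v@3): 32 holes -> [(0, 2), (0, 3), (1, 2), (1, 3), (2, 2), (2, 3), (3, 2), (3, 3), (4, 2), (4, 3), (5, 2), (5, 3), (6, 2), (6, 3), (7, 2), (7, 3), (8, 2), (8, 3), (9, 2), (9, 3), (10, 2), (10, 3), (11, 2), (11, 3), (12, 2), (12, 3), (13, 2), (13, 3), (14, 2), (14, 3), (15, 2), (15, 3)]
Unfold 5 (reflect across v@2): 64 holes -> [(0, 0), (0, 1), (0, 2), (0, 3), (1, 0), (1, 1), (1, 2), (1, 3), (2, 0), (2, 1), (2, 2), (2, 3), (3, 0), (3, 1), (3, 2), (3, 3), (4, 0), (4, 1), (4, 2), (4, 3), (5, 0), (5, 1), (5, 2), (5, 3), (6, 0), (6, 1), (6, 2), (6, 3), (7, 0), (7, 1), (7, 2), (7, 3), (8, 0), (8, 1), (8, 2), (8, 3), (9, 0), (9, 1), (9, 2), (9, 3), (10, 0), (10, 1), (10, 2), (10, 3), (11, 0), (11, 1), (11, 2), (11, 3), (12, 0), (12, 1), (12, 2), (12, 3), (13, 0), (13, 1), (13, 2), (13, 3), (14, 0), (14, 1), (14, 2), (14, 3), (15, 0), (15, 1), (15, 2), (15, 3)]

Answer: 64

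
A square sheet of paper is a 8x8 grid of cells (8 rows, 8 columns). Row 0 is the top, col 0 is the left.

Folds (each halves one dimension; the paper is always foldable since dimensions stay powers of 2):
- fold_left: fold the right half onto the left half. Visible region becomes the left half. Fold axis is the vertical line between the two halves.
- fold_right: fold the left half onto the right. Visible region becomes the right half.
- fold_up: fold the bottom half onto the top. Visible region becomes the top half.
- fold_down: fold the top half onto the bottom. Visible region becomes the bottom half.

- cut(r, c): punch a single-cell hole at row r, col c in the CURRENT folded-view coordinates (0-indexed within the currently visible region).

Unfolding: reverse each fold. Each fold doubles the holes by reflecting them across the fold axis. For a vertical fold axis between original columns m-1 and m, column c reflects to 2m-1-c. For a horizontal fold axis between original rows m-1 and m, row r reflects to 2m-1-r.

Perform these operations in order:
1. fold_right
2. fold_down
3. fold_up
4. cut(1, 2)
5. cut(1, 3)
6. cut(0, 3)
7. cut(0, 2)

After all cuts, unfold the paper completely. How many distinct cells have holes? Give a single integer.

Op 1 fold_right: fold axis v@4; visible region now rows[0,8) x cols[4,8) = 8x4
Op 2 fold_down: fold axis h@4; visible region now rows[4,8) x cols[4,8) = 4x4
Op 3 fold_up: fold axis h@6; visible region now rows[4,6) x cols[4,8) = 2x4
Op 4 cut(1, 2): punch at orig (5,6); cuts so far [(5, 6)]; region rows[4,6) x cols[4,8) = 2x4
Op 5 cut(1, 3): punch at orig (5,7); cuts so far [(5, 6), (5, 7)]; region rows[4,6) x cols[4,8) = 2x4
Op 6 cut(0, 3): punch at orig (4,7); cuts so far [(4, 7), (5, 6), (5, 7)]; region rows[4,6) x cols[4,8) = 2x4
Op 7 cut(0, 2): punch at orig (4,6); cuts so far [(4, 6), (4, 7), (5, 6), (5, 7)]; region rows[4,6) x cols[4,8) = 2x4
Unfold 1 (reflect across h@6): 8 holes -> [(4, 6), (4, 7), (5, 6), (5, 7), (6, 6), (6, 7), (7, 6), (7, 7)]
Unfold 2 (reflect across h@4): 16 holes -> [(0, 6), (0, 7), (1, 6), (1, 7), (2, 6), (2, 7), (3, 6), (3, 7), (4, 6), (4, 7), (5, 6), (5, 7), (6, 6), (6, 7), (7, 6), (7, 7)]
Unfold 3 (reflect across v@4): 32 holes -> [(0, 0), (0, 1), (0, 6), (0, 7), (1, 0), (1, 1), (1, 6), (1, 7), (2, 0), (2, 1), (2, 6), (2, 7), (3, 0), (3, 1), (3, 6), (3, 7), (4, 0), (4, 1), (4, 6), (4, 7), (5, 0), (5, 1), (5, 6), (5, 7), (6, 0), (6, 1), (6, 6), (6, 7), (7, 0), (7, 1), (7, 6), (7, 7)]

Answer: 32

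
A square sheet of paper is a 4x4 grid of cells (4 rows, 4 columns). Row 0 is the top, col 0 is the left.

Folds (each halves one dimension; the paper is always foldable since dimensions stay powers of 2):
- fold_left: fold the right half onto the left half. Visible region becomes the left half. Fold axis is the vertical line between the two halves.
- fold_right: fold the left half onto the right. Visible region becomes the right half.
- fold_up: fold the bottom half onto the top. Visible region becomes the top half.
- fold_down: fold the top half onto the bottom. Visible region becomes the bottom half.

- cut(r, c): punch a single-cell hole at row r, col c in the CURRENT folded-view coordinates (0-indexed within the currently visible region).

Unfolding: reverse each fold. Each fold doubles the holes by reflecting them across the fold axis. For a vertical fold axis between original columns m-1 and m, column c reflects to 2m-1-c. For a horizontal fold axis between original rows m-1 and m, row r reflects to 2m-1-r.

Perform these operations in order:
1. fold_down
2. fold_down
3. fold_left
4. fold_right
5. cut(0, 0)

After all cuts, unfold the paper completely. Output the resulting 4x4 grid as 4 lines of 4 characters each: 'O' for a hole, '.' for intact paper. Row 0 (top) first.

Op 1 fold_down: fold axis h@2; visible region now rows[2,4) x cols[0,4) = 2x4
Op 2 fold_down: fold axis h@3; visible region now rows[3,4) x cols[0,4) = 1x4
Op 3 fold_left: fold axis v@2; visible region now rows[3,4) x cols[0,2) = 1x2
Op 4 fold_right: fold axis v@1; visible region now rows[3,4) x cols[1,2) = 1x1
Op 5 cut(0, 0): punch at orig (3,1); cuts so far [(3, 1)]; region rows[3,4) x cols[1,2) = 1x1
Unfold 1 (reflect across v@1): 2 holes -> [(3, 0), (3, 1)]
Unfold 2 (reflect across v@2): 4 holes -> [(3, 0), (3, 1), (3, 2), (3, 3)]
Unfold 3 (reflect across h@3): 8 holes -> [(2, 0), (2, 1), (2, 2), (2, 3), (3, 0), (3, 1), (3, 2), (3, 3)]
Unfold 4 (reflect across h@2): 16 holes -> [(0, 0), (0, 1), (0, 2), (0, 3), (1, 0), (1, 1), (1, 2), (1, 3), (2, 0), (2, 1), (2, 2), (2, 3), (3, 0), (3, 1), (3, 2), (3, 3)]

Answer: OOOO
OOOO
OOOO
OOOO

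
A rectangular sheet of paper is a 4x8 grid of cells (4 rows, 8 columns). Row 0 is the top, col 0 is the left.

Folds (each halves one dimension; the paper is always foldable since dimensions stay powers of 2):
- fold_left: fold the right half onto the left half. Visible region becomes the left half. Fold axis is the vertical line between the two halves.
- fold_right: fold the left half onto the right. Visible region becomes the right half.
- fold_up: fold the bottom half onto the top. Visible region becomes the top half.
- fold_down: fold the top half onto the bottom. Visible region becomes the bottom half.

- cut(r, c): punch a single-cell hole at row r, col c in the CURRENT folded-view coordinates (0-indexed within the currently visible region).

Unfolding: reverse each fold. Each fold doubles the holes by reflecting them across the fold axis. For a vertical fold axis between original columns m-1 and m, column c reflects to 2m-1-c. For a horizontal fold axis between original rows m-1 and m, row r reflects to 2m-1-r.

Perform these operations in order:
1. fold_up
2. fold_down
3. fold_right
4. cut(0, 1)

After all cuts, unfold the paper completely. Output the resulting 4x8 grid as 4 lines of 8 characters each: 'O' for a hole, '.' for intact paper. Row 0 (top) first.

Answer: ..O..O..
..O..O..
..O..O..
..O..O..

Derivation:
Op 1 fold_up: fold axis h@2; visible region now rows[0,2) x cols[0,8) = 2x8
Op 2 fold_down: fold axis h@1; visible region now rows[1,2) x cols[0,8) = 1x8
Op 3 fold_right: fold axis v@4; visible region now rows[1,2) x cols[4,8) = 1x4
Op 4 cut(0, 1): punch at orig (1,5); cuts so far [(1, 5)]; region rows[1,2) x cols[4,8) = 1x4
Unfold 1 (reflect across v@4): 2 holes -> [(1, 2), (1, 5)]
Unfold 2 (reflect across h@1): 4 holes -> [(0, 2), (0, 5), (1, 2), (1, 5)]
Unfold 3 (reflect across h@2): 8 holes -> [(0, 2), (0, 5), (1, 2), (1, 5), (2, 2), (2, 5), (3, 2), (3, 5)]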